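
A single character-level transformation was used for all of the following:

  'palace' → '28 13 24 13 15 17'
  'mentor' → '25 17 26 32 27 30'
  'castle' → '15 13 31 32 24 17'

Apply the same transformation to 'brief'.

14 30 21 17 18

p is letter #16 and maps to 28: an offset of 12. The number is (letter's place in the alphabet, a=1) + 12.
On brief: b=2→14, r=18→30, i=9→21, e=5→17, f=6→18.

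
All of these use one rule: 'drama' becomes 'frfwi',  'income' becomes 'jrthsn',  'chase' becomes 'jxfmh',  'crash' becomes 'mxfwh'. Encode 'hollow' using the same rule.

btqqtm

Two steps: reverse the string, then apply a Caesar shift of +5.
For hollow: reverse → wolloh; then shift: w+5=b, o+5=t, l+5=q, l+5=q, o+5=t, h+5=m.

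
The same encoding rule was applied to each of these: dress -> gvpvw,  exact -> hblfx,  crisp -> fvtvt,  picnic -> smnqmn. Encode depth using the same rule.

giawl

Shifts by position in dress: pos 0: d→g (+3), pos 1: r→v (+4), pos 2: e→p (+11), pos 3: s→v (+3), pos 4: s→w (+4) — repeating every 3. The shifts repeat in a cycle of length 3: positions 0,1,… shift by +3, +4, +11, then the pattern repeats.
On depth: d+3=g, e+4=i, p+11=a, t+3=w, h+4=l.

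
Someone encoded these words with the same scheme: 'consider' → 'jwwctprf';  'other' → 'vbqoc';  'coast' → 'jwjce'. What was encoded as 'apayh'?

throw

In consider: c→j is +7, o→w is +8, n→w is +9, s→c is +10 — the shift increases by 1 each position. Each letter shifts forward by (position + 7), i.e. 7, 8, 9, … — the shift grows by one for each successive letter.
Decoding apayh: a−7=t, p−8=h, a−9=r, y−10=o, h−11=w.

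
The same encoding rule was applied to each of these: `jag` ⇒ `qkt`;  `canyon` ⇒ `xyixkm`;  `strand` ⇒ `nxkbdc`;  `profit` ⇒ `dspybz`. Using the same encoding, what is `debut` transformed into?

delon

The output letters match the input read backwards, each shifted +10: jag reversed is gaj. Two steps: reverse the string, then apply a Caesar shift of +10.
Applying it to debut: reverse → tubed; then shift: t+10=d, u+10=e, b+10=l, e+10=o, d+10=n.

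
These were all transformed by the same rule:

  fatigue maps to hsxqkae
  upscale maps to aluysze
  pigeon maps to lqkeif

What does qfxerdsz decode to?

interval

f(5)→h(7) and a(0)→s(18) fit y≡3x+18 (mod 26); the inverse of 3 mod 26 is 9. This is an affine cipher: with a=0,…,z=25, each position x becomes (3x+18) mod 26.
Decoding qfxerdsz: q(16)→9·(16−18)≡8=i; f(5)→9·(5−18)≡13=n; x(23)→9·(23−18)≡19=t; e(4)→9·(4−18)≡4=e; r(17)→9·(17−18)≡17=r; d(3)→9·(3−18)≡21=v; s(18)→9·(18−18)≡0=a; z(25)→9·(25−18)≡11=l (all mod 26).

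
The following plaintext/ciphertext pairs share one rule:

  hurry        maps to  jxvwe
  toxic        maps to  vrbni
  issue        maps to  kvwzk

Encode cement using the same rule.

ehqjta

Letter i (0-indexed) is shifted by i+2, so successive shifts are 2, 3, 4, ….
Applying it to cement: c+2=e, e+3=h, m+4=q, e+5=j, n+6=t, t+7=a.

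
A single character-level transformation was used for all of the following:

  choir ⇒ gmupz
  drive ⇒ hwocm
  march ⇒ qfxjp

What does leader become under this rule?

In choir: c→g is +4, h→m is +5, o→u is +6, i→p is +7 — the shift increases by 1 each position. The shift increases by 1 at each position, starting from +4: 4, 5, 6, ….
On leader: l+4=p, e+5=j, a+6=g, d+7=k, e+8=m, r+9=a.

pjgkma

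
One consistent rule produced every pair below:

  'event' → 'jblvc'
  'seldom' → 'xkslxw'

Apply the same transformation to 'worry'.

buyzh

In event: e→j is +5, v→b is +6, e→l is +7, n→v is +8 — the shift increases by 1 each position. Letter i (0-indexed) is shifted by i+5, so successive shifts are 5, 6, 7, ….
On worry: w+5=b, o+6=u, r+7=y, r+8=z, y+9=h.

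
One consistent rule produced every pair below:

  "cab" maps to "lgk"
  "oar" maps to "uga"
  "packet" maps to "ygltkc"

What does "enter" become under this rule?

kwcka

The shift depends on letter class: consonant c→l is +9, but vowel a→g is +6. The rule splits by letter class: vowels +6, consonants +9.
On enter: e(vowel)+6=k, n(cons)+9=w, t(cons)+9=c, e(vowel)+6=k, r(cons)+9=a.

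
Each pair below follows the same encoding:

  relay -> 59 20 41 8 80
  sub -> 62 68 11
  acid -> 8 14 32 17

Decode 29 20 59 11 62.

herbs

r(#18)→59 and e(#5)→20: differences scale by 3, so n = 3·pos + 5. With a=1..z=26, the number is 3·pos + 5.
Undoing it on 29 20 59 11 62: 29→(29−5)÷3=8=h, 20→(20−5)÷3=5=e, 59→(59−5)÷3=18=r, 11→(11−5)÷3=2=b, 62→(62−5)÷3=19=s.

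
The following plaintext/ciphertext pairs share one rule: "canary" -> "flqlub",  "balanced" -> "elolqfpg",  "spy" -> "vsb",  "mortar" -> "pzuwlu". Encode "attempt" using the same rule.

lwwppsw

Vowels shift forward by 11 and consonants shift forward by 3.
Applying it to attempt: a(vowel)+11=l, t(cons)+3=w, t(cons)+3=w, e(vowel)+11=p, m(cons)+3=p, p(cons)+3=s, t(cons)+3=w.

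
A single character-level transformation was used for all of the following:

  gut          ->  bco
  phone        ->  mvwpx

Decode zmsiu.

maker

The word is reversed, then every letter is shifted forward by 8.
Reversing it on zmsiu: shift back: z−8=r, m−8=e, s−8=k, i−8=a, u−8=m → rekam; then reverse → maker.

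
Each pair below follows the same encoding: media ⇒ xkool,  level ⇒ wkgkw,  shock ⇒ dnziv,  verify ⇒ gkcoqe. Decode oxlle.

Shifts by position in media: pos 0: m→x (+11), pos 1: e→k (+6), pos 2: d→o (+11), pos 3: i→o (+6) — repeating every 2. A repeating key of period 2 is used — shifts +11, +6 over and over.
Reversing it on oxlle: o−11=d, x−6=r, l−11=a, l−6=f, e−11=t.

draft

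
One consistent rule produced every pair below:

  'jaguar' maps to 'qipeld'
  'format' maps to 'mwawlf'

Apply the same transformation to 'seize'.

In jaguar: j→q is +7, a→i is +8, g→p is +9, u→e is +10 — the shift increases by 1 each position. The shift increases by 1 at each position, starting from +7: 7, 8, 9, ….
On seize: s+7=z, e+8=m, i+9=r, z+10=j, e+11=p.

zmrjp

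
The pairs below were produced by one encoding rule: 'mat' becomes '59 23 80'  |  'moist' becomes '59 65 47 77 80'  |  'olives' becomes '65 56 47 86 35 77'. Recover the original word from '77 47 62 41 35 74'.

singer

With a=1..z=26, the number is 3·pos + 20.
Decoding 77 47 62 41 35 74: 77→(77−20)÷3=19=s, 47→(47−20)÷3=9=i, 62→(62−20)÷3=14=n, 41→(41−20)÷3=7=g, 35→(35−20)÷3=5=e, 74→(74−20)÷3=18=r.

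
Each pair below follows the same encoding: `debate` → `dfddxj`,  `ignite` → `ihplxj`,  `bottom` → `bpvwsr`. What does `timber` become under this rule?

tjoeiw

In debate: d→d is +0, e→f is +1, b→d is +2, a→d is +3 — the shift increases by 1 each position. The shift increases by 1 at each position, starting from +0: 0, 1, 2, ….
For timber: t+0=t, i+1=j, m+2=o, b+3=e, e+4=i, r+5=w.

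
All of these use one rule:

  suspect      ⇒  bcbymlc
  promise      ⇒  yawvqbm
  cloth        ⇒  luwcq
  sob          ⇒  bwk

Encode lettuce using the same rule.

umccclm

The shift depends on letter class: consonant s→b is +9, but vowel u→c is +8. Vowels shift forward by 8 and consonants shift forward by 9.
Applying it to lettuce: l(cons)+9=u, e(vowel)+8=m, t(cons)+9=c, t(cons)+9=c, u(vowel)+8=c, c(cons)+9=l, e(vowel)+8=m.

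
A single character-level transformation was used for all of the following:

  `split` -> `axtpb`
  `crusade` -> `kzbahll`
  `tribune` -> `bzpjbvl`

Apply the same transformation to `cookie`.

kvvspl

The shift depends on letter class: consonant s→a is +8, but vowel i→p is +7. Vowels shift forward by 7 and consonants shift forward by 8.
On cookie: c(cons)+8=k, o(vowel)+7=v, o(vowel)+7=v, k(cons)+8=s, i(vowel)+7=p, e(vowel)+7=l.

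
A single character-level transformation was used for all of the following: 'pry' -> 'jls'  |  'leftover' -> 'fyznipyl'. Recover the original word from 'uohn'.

aunt

Compare letters: p→j is +20, r→l is +20, y→s is +20 — a constant shift. This is a Caesar cipher with shift 20.
Reversing it on uohn: u−20=a, o−20=u, h−20=n, n−20=t.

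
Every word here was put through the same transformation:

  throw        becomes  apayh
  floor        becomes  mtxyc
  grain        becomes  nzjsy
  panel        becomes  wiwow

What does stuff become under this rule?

In throw: t→a is +7, h→p is +8, r→a is +9, o→y is +10 — the shift increases by 1 each position. The shift increases by 1 at each position, starting from +7: 7, 8, 9, ….
On stuff: s+7=z, t+8=b, u+9=d, f+10=p, f+11=q.

zbdpq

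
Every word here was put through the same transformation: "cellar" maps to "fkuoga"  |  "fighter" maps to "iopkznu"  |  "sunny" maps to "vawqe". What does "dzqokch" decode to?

athlete

The shifts repeat in a cycle of length 3: positions 0,1,… shift by +3, +6, +9, then the pattern repeats.
Reversing it on dzqokch: d−3=a, z−6=t, q−9=h, o−3=l, k−6=e, c−9=t, h−3=e.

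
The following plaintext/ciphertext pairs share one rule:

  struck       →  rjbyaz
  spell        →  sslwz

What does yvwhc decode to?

vapor

The word is reversed, then every letter is shifted forward by 7.
Reversing it on yvwhc: shift back: y−7=r, v−7=o, w−7=p, h−7=a, c−7=v → ropav; then reverse → vapor.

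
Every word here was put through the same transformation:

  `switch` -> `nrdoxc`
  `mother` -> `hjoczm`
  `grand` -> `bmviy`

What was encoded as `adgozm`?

filter

Each letter is shifted forward by 21 in the alphabet (a Caesar shift of +21).
Decoding adgozm: a−21=f, d−21=i, g−21=l, o−21=t, z−21=e, m−21=r.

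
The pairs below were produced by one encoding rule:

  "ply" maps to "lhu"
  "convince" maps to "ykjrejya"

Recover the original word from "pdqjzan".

thunder

Compare letters: p→l is +22, l→h is +22, y→u is +22 — a constant shift. It's a constant shift of +22 (ROT22).
Reversing it on pdqjzan: p−22=t, d−22=h, q−22=u, j−22=n, z−22=d, a−22=e, n−22=r.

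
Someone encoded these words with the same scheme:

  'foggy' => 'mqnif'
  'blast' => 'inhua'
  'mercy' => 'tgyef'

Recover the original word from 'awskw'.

Shifts by position in foggy: pos 0: f→m (+7), pos 1: o→q (+2), pos 2: g→n (+7), pos 3: g→i (+2) — repeating every 2. The shifts repeat in a cycle of length 2: positions 0,1,… shift by +7, +2, then the pattern repeats.
Reversing it on awskw: a−7=t, w−2=u, s−7=l, k−2=i, w−7=p.

tulip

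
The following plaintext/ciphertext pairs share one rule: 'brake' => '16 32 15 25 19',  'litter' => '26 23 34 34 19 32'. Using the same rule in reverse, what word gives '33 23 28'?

b is letter #2 and maps to 16: an offset of 14. Letters become their 1-based position plus 14 (so a→15, b→16, …).
Decoding 33 23 28: 33→(33−14)÷1=19=s, 23→(23−14)÷1=9=i, 28→(28−14)÷1=14=n.

sin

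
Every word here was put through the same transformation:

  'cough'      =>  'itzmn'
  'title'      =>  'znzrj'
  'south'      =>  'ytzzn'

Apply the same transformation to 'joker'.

ptqjx

The rule splits by letter class: vowels +5, consonants +6.
For joker: j(cons)+6=p, o(vowel)+5=t, k(cons)+6=q, e(vowel)+5=j, r(cons)+6=x.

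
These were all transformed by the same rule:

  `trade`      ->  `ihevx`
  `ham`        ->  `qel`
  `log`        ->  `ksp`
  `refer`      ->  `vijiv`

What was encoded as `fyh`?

dub

The output letters match the input read backwards, each shifted +4: trade reversed is edart. The word is reversed, then every letter is shifted forward by 4.
Reversing it on fyh: shift back: f−4=b, y−4=u, h−4=d → bud; then reverse → dub.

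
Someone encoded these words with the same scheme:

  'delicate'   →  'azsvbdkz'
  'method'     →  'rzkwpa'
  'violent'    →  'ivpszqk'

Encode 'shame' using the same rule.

lwdrz

d(3)→a(0) and e(4)→z(25) fit y≡25x+3 (mod 26); the inverse of 25 mod 26 is 25. This is an affine cipher: with a=0,…,z=25, each position x becomes (25x+3) mod 26.
For shame: s(18)→25·18+3≡11=l; h(7)→25·7+3≡22=w; a(0)→25·0+3≡3=d; m(12)→25·12+3≡17=r; e(4)→25·4+3≡25=z (all mod 26).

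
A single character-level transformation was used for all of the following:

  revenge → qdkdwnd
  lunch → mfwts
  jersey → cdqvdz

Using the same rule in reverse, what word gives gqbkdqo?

proverb

r(17)→q(16) and e(4)→d(3) fit y≡5x+9 (mod 26); the inverse of 5 mod 26 is 21. Treating letters as 0–25, the rule is x ↦ 5x + 9 (mod 26).
Undoing it on gqbkdqo: g(6)→21·(6−9)≡15=p; q(16)→21·(16−9)≡17=r; b(1)→21·(1−9)≡14=o; k(10)→21·(10−9)≡21=v; d(3)→21·(3−9)≡4=e; q(16)→21·(16−9)≡17=r; o(14)→21·(14−9)≡1=b (all mod 26).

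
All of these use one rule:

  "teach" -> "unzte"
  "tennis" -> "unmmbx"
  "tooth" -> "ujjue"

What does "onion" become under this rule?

jmbjm

Each letter's alphabet position (a=0..z=25) is mapped through 23·x+25 mod 26 — an affine cipher.
For onion: o(14)→23·14+25≡9=j; n(13)→23·13+25≡12=m; i(8)→23·8+25≡1=b; o(14)→23·14+25≡9=j; n(13)→23·13+25≡12=m (all mod 26).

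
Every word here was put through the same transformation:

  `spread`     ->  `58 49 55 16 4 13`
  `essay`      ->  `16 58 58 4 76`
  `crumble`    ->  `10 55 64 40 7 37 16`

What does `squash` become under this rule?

58 52 64 4 58 25

The formula is n = 3×(alphabet index, a=1) + 1.
For squash: s=19→58, q=17→52, u=21→64, a=1→4, s=19→58, h=8→25.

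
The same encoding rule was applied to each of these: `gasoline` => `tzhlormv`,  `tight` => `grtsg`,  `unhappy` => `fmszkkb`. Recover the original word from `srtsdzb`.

highway

Each pair mirrors across the alphabet (g↔t, a↔z, s↔h): positions sum to 25. This is the alphabet-reversal cipher (Atbash): a becomes z, b becomes y, etc.
Reversing it on srtsdzb: s↔h, r↔i, t↔g, s↔h, d↔w, z↔a, b↔y.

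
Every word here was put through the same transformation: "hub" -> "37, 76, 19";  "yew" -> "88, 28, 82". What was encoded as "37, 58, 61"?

hop

The formula is n = 3×(alphabet index, a=1) + 13.
Decoding 37, 58, 61: 37→(37−13)÷3=8=h, 58→(58−13)÷3=15=o, 61→(61−13)÷3=16=p.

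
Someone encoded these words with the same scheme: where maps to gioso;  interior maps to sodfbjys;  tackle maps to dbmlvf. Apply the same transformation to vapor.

fbzpb

Shifts by position in where: pos 0: w→g (+10), pos 1: h→i (+1), pos 2: e→o (+10), pos 3: r→s (+1) — repeating every 2. It's a Vigenère-style cipher with numeric key [10,1]: position i shifts by key[i mod 2].
Applying it to vapor: v+10=f, a+1=b, p+10=z, o+1=p, r+10=b.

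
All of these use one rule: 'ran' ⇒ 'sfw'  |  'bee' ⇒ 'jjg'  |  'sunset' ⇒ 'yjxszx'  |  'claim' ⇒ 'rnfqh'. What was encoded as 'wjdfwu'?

The output letters match the input read backwards, each shifted +5: ran reversed is nar. Read the word backwards and shift each letter +5.
Reversing it on wjdfwu: shift back: w−5=r, j−5=e, d−5=y, f−5=a, w−5=r, u−5=p → reyarp; then reverse → prayer.

prayer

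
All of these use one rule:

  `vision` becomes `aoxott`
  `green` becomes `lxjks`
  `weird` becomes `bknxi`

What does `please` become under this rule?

urjgxk

Shifts by position in vision: pos 0: v→a (+5), pos 1: i→o (+6), pos 2: s→x (+5), pos 3: i→o (+6) — repeating every 2. A repeating key of period 2 is used — shifts +5, +6 over and over.
Applying it to please: p+5=u, l+6=r, e+5=j, a+6=g, s+5=x, e+6=k.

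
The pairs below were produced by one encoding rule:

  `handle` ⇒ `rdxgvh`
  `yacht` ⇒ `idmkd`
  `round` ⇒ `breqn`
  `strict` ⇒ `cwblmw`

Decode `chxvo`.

Shifts by position in handle: pos 0: h→r (+10), pos 1: a→d (+3), pos 2: n→x (+10), pos 3: d→g (+3) — repeating every 2. It's a Vigenère-style cipher with numeric key [10,3]: position i shifts by key[i mod 2].
Undoing it on chxvo: c−10=s, h−3=e, x−10=n, v−3=s, o−10=e.

sense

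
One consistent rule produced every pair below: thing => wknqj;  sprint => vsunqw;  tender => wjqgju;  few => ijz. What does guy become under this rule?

jzb

The shift depends on letter class: consonant t→w is +3, but vowel i→n is +5. The rule splits by letter class: vowels +5, consonants +3.
Applying it to guy: g(cons)+3=j, u(vowel)+5=z, y(cons)+3=b.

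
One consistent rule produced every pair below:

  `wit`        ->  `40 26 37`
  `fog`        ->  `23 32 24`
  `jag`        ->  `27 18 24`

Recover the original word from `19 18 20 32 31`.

bacon

w is letter #23 and maps to 40: an offset of 17. Letters become their 1-based position plus 17 (so a→18, b→19, …).
Undoing it on 19 18 20 32 31: 19→(19−17)÷1=2=b, 18→(18−17)÷1=1=a, 20→(20−17)÷1=3=c, 32→(32−17)÷1=15=o, 31→(31−17)÷1=14=n.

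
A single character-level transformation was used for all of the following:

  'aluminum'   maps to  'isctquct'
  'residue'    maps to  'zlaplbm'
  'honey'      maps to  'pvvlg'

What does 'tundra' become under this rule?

bbvkzh

Shifts by position in aluminum: pos 0: a→i (+8), pos 1: l→s (+7), pos 2: u→c (+8), pos 3: m→t (+7) — repeating every 2. It's a Vigenère-style cipher with numeric key [8,7]: position i shifts by key[i mod 2].
For tundra: t+8=b, u+7=b, n+8=v, d+7=k, r+8=z, a+7=h.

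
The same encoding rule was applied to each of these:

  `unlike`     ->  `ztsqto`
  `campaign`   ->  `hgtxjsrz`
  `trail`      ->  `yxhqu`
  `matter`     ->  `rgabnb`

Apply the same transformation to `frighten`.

In unlike: u→z is +5, n→t is +6, l→s is +7, i→q is +8 — the shift increases by 1 each position. Letter i (0-indexed) is shifted by i+5, so successive shifts are 5, 6, 7, ….
Applying it to frighten: f+5=k, r+6=x, i+7=p, g+8=o, h+9=q, t+10=d, e+11=p, n+12=z.

kxpoqdpz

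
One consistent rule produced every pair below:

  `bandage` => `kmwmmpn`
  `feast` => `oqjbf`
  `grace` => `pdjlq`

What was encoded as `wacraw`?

Shifts by position in bandage: pos 0: b→k (+9), pos 1: a→m (+12), pos 2: n→w (+9), pos 3: d→m (+9), pos 4: a→m (+12), pos 5: g→p (+9) — repeating every 3. The shifts repeat in a cycle of length 3: positions 0,1,… shift by +9, +12, +9, then the pattern repeats.
Undoing it on wacraw: w−9=n, a−12=o, c−9=t, r−9=i, a−12=o, w−9=n.

notion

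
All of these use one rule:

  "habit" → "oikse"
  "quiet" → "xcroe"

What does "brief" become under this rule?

izroq

In habit: h→o is +7, a→i is +8, b→k is +9, i→s is +10 — the shift increases by 1 each position. Letter i (0-indexed) is shifted by i+7, so successive shifts are 7, 8, 9, ….
Applying it to brief: b+7=i, r+8=z, i+9=r, e+10=o, f+11=q.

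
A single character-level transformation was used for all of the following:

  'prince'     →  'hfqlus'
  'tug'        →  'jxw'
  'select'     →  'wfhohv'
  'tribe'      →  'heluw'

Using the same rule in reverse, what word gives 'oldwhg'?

The output letters match the input read backwards, each shifted +3: prince reversed is ecnirp. Two steps: reverse the string, then apply a Caesar shift of +3.
Undoing it on oldwhg: shift back: o−3=l, l−3=i, d−3=a, w−3=t, h−3=e, g−3=d → liated; then reverse → detail.

detail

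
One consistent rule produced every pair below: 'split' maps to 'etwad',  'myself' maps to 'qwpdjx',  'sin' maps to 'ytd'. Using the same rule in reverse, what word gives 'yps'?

The output letters match the input read backwards, each shifted +11: split reversed is tilps. The word is reversed, then every letter is shifted forward by 11.
Reversing it on yps: shift back: y−11=n, p−11=e, s−11=h → neh; then reverse → hen.

hen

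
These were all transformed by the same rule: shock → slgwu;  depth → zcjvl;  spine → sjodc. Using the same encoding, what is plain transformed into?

s(18)→s(18) and h(7)→l(11) fit y≡3x+16 (mod 26); the inverse of 3 mod 26 is 9. Each letter's alphabet position (a=0..z=25) is mapped through 3·x+16 mod 26 — an affine cipher.
Applying it to plain: p(15)→3·15+16≡9=j; l(11)→3·11+16≡23=x; a(0)→3·0+16≡16=q; i(8)→3·8+16≡14=o; n(13)→3·13+16≡3=d (all mod 26).

jxqod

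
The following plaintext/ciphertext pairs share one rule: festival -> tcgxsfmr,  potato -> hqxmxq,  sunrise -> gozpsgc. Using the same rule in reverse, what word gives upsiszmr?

criminal

Each letter's alphabet position (a=0..z=25) is mapped through 17·x+12 mod 26 — an affine cipher.
Undoing it on upsiszmr: u(20)→23·(20−12)≡2=c; p(15)→23·(15−12)≡17=r; s(18)→23·(18−12)≡8=i; i(8)→23·(8−12)≡12=m; s(18)→23·(18−12)≡8=i; z(25)→23·(25−12)≡13=n; m(12)→23·(12−12)≡0=a; r(17)→23·(17−12)≡11=l (all mod 26).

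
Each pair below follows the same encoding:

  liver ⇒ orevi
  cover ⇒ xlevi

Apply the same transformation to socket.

Each letter is replaced by its mirror in the alphabet: a↔z, b↔y, c↔x, and so on (the Atbash cipher).
Applying it to socket: s↔h, o↔l, c↔x, k↔p, e↔v, t↔g.

hlxpvg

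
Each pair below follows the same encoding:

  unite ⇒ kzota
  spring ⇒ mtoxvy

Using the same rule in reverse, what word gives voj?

dip

The output letters match the input read backwards, each shifted +6: unite reversed is etinu. The word is reversed, then every letter is shifted forward by 6.
Reversing it on voj: shift back: v−6=p, o−6=i, j−6=d → pid; then reverse → dip.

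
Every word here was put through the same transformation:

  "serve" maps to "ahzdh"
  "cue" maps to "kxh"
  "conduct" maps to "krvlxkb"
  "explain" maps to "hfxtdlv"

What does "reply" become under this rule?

Vowels shift forward by 3 and consonants shift forward by 8.
On reply: r(cons)+8=z, e(vowel)+3=h, p(cons)+8=x, l(cons)+8=t, y(cons)+8=g.

zhxtg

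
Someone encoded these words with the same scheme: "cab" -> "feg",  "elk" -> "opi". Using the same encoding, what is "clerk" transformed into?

ovipg

The output letters match the input read backwards, each shifted +4: cab reversed is bac. The word is reversed, then every letter is shifted forward by 4.
For clerk: reverse → krelc; then shift: k+4=o, r+4=v, e+4=i, l+4=p, c+4=g.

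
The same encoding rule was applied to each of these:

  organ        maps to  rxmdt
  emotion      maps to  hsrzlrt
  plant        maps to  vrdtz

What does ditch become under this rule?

The shift depends on letter class: consonant r→x is +6, but vowel o→r is +3. Two shifts are in play — +3 for a/e/i/o/u, +6 for every other letter.
Applying it to ditch: d(cons)+6=j, i(vowel)+3=l, t(cons)+6=z, c(cons)+6=i, h(cons)+6=n.

jlzin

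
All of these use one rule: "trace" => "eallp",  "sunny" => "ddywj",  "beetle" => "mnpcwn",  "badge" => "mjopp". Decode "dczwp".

stone

The shifts repeat in a cycle of length 2: positions 0,1,… shift by +11, +9, then the pattern repeats.
Reversing it on dczwp: d−11=s, c−9=t, z−11=o, w−9=n, p−11=e.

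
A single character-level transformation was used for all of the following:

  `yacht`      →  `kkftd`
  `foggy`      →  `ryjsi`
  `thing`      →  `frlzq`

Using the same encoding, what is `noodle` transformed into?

The shifts repeat in a cycle of length 3: positions 0,1,… shift by +12, +10, +3, then the pattern repeats.
On noodle: n+12=z, o+10=y, o+3=r, d+12=p, l+10=v, e+3=h.

zyrpvh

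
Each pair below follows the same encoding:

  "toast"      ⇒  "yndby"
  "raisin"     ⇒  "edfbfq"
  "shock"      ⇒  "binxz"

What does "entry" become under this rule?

Each letter's alphabet position (a=0..z=25) is mapped through 23·x+3 mod 26 — an affine cipher.
Applying it to entry: e(4)→23·4+3≡17=r; n(13)→23·13+3≡16=q; t(19)→23·19+3≡24=y; r(17)→23·17+3≡4=e; y(24)→23·24+3≡9=j (all mod 26).

rqyej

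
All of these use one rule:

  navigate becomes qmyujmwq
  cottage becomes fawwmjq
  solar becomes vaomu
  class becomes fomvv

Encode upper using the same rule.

The shift depends on letter class: consonant n→q is +3, but vowel a→m is +12. Vowels shift forward by 12 and consonants shift forward by 3.
On upper: u(vowel)+12=g, p(cons)+3=s, p(cons)+3=s, e(vowel)+12=q, r(cons)+3=u.

gssqu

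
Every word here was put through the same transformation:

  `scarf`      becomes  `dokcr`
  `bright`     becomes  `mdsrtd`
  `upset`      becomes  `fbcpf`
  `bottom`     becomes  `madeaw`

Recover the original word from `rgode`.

Shifts by position in scarf: pos 0: s→d (+11), pos 1: c→o (+12), pos 2: a→k (+10), pos 3: r→c (+11), pos 4: f→r (+12) — repeating every 3. The shifts repeat in a cycle of length 3: positions 0,1,… shift by +11, +12, +10, then the pattern repeats.
Undoing it on rgode: r−11=g, g−12=u, o−10=e, d−11=s, e−12=s.

guess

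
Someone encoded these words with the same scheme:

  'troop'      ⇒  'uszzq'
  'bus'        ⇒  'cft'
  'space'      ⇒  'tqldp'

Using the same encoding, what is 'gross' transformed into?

The shift depends on letter class: consonant t→u is +1, but vowel o→z is +11. Vowels shift forward by 11 and consonants shift forward by 1.
Applying it to gross: g(cons)+1=h, r(cons)+1=s, o(vowel)+11=z, s(cons)+1=t, s(cons)+1=t.

hsztt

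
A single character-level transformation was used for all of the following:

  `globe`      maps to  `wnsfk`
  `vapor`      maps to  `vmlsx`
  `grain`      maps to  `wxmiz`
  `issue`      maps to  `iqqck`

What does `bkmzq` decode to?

g(6)→w(22) and l(11)→n(13) fit y≡19x+12 (mod 26); the inverse of 19 mod 26 is 11. Treating letters as 0–25, the rule is x ↦ 19x + 12 (mod 26).
Decoding bkmzq: b(1)→11·(1−12)≡9=j; k(10)→11·(10−12)≡4=e; m(12)→11·(12−12)≡0=a; z(25)→11·(25−12)≡13=n; q(16)→11·(16−12)≡18=s (all mod 26).

jeans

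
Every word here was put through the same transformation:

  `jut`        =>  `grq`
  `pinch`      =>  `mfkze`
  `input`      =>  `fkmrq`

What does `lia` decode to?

old

Compare letters: j→g is +23, u→r is +23, t→q is +23 — a constant shift. Every letter moves 23 places later in the alphabet, wrapping around z→a.
Undoing it on lia: l−23=o, i−23=l, a−23=d.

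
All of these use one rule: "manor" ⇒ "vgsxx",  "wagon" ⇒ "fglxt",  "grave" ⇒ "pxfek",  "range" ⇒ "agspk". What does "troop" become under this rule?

Shifts by position in manor: pos 0: m→v (+9), pos 1: a→g (+6), pos 2: n→s (+5), pos 3: o→x (+9), pos 4: r→x (+6) — repeating every 3. A repeating key of period 3 is used — shifts +9, +6, +5 over and over.
On troop: t+9=c, r+6=x, o+5=t, o+9=x, p+6=v.

cxtxv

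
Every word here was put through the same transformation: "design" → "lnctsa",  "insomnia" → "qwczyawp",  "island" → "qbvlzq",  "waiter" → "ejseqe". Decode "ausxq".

slime

In design: d→l is +8, e→n is +9, s→c is +10, i→t is +11 — the shift increases by 1 each position. Letter i (0-indexed) is shifted by i+8, so successive shifts are 8, 9, 10, ….
Decoding ausxq: a−8=s, u−9=l, s−10=i, x−11=m, q−12=e.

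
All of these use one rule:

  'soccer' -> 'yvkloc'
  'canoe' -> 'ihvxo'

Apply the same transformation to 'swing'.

In soccer: s→y is +6, o→v is +7, c→k is +8, c→l is +9 — the shift increases by 1 each position. Letter i (0-indexed) is shifted by i+6, so successive shifts are 6, 7, 8, ….
On swing: s+6=y, w+7=d, i+8=q, n+9=w, g+10=q.

ydqwq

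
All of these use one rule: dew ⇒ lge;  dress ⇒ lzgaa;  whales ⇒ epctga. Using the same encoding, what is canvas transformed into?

The shift depends on letter class: consonant d→l is +8, but vowel e→g is +2. The rule splits by letter class: vowels +2, consonants +8.
For canvas: c(cons)+8=k, a(vowel)+2=c, n(cons)+8=v, v(cons)+8=d, a(vowel)+2=c, s(cons)+8=a.

kcvdca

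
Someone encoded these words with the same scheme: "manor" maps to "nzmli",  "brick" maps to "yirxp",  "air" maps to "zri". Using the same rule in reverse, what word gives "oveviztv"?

leverage

Each pair mirrors across the alphabet (m↔n, a↔z, n↔m): positions sum to 25. Letters are reflected about the middle of the alphabet (position → 25−position): Atbash.
Decoding oveviztv: o↔l, v↔e, e↔v, v↔e, i↔r, z↔a, t↔g, v↔e.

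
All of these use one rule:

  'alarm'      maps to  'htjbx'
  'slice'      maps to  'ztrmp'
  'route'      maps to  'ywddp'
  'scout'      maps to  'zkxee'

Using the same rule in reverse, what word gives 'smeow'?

level

In alarm: a→h is +7, l→t is +8, a→j is +9, r→b is +10 — the shift increases by 1 each position. The shift increases by 1 at each position, starting from +7: 7, 8, 9, ….
Decoding smeow: s−7=l, m−8=e, e−9=v, o−10=e, w−11=l.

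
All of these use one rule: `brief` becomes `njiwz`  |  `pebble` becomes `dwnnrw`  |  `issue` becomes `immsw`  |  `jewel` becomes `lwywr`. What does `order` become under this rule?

This is an affine cipher: with a=0,…,z=25, each position x becomes (3x+10) mod 26.
On order: o(14)→3·14+10≡0=a; r(17)→3·17+10≡9=j; d(3)→3·3+10≡19=t; e(4)→3·4+10≡22=w; r(17)→3·17+10≡9=j (all mod 26).

ajtwj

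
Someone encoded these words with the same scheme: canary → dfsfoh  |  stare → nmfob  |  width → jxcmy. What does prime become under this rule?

c(2)→d(3) and a(0)→f(5) fit y≡25x+5 (mod 26); the inverse of 25 mod 26 is 25. Treating letters as 0–25, the rule is x ↦ 25x + 5 (mod 26).
On prime: p(15)→25·15+5≡16=q; r(17)→25·17+5≡14=o; i(8)→25·8+5≡23=x; m(12)→25·12+5≡19=t; e(4)→25·4+5≡1=b (all mod 26).

qoxtb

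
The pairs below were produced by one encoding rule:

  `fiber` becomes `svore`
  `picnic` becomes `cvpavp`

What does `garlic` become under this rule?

tneyvp

Compare letters: f→s is +13, i→v is +13, b→o is +13 — a constant shift. This is a Caesar cipher with shift 13.
For garlic: g+13=t, a+13=n, r+13=e, l+13=y, i+13=v, c+13=p.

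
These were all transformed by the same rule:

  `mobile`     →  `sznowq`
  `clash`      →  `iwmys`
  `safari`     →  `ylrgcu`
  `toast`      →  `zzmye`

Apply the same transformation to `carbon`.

ildhzz

Shifts by position in mobile: pos 0: m→s (+6), pos 1: o→z (+11), pos 2: b→n (+12), pos 3: i→o (+6), pos 4: l→w (+11), pos 5: e→q (+12) — repeating every 3. A repeating key of period 3 is used — shifts +6, +11, +12 over and over.
For carbon: c+6=i, a+11=l, r+12=d, b+6=h, o+11=z, n+12=z.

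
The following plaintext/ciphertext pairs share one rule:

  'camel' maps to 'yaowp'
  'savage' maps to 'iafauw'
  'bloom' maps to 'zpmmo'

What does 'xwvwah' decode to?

defeat

Each letter's alphabet position (a=0..z=25) is mapped through 25·x+0 mod 26 — an affine cipher.
Undoing it on xwvwah: x(23)→25·(23−0)≡3=d; w(22)→25·(22−0)≡4=e; v(21)→25·(21−0)≡5=f; w(22)→25·(22−0)≡4=e; a(0)→25·(0−0)≡0=a; h(7)→25·(7−0)≡19=t (all mod 26).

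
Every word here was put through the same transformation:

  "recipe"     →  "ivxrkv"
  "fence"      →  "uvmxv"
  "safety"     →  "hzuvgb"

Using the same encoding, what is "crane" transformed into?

Each pair mirrors across the alphabet (r↔i, e↔v, c↔x): positions sum to 25. Letters are reflected about the middle of the alphabet (position → 25−position): Atbash.
On crane: c↔x, r↔i, a↔z, n↔m, e↔v.

xizmv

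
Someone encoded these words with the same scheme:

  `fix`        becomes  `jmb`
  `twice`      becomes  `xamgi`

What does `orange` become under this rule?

sverki

Compare letters: f→j is +4, i→m is +4, x→b is +4 — a constant shift. Every letter moves 4 places later in the alphabet, wrapping around z→a.
Applying it to orange: o+4=s, r+4=v, a+4=e, n+4=r, g+4=k, e+4=i.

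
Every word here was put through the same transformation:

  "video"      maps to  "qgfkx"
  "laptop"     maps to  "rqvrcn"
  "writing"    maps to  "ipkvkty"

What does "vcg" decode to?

The output letters match the input read backwards, each shifted +2: video reversed is oediv. Two steps: reverse the string, then apply a Caesar shift of +2.
Decoding vcg: shift back: v−2=t, c−2=a, g−2=e → tae; then reverse → eat.

eat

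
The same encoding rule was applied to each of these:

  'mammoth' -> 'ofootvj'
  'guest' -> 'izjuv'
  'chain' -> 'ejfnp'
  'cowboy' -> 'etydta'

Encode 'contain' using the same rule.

etpvfnp

Vowels shift forward by 5 and consonants shift forward by 2.
Applying it to contain: c(cons)+2=e, o(vowel)+5=t, n(cons)+2=p, t(cons)+2=v, a(vowel)+5=f, i(vowel)+5=n, n(cons)+2=p.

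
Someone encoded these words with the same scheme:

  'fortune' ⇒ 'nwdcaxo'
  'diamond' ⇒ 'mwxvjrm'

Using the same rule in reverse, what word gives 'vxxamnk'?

bedroom

The output letters match the input read backwards, each shifted +9: fortune reversed is enutrof. Two steps: reverse the string, then apply a Caesar shift of +9.
Decoding vxxamnk: shift back: v−9=m, x−9=o, x−9=o, a−9=r, m−9=d, n−9=e, k−9=b → moordeb; then reverse → bedroom.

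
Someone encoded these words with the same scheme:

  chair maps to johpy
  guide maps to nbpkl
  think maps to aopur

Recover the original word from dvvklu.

Compare letters: c→j is +7, h→o is +7, a→h is +7 — a constant shift. This is a Caesar cipher with shift 7.
Decoding dvvklu: d−7=w, v−7=o, v−7=o, k−7=d, l−7=e, u−7=n.

wooden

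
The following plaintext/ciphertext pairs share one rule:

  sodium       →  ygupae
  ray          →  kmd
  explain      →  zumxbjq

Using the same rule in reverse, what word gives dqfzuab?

pointer

The output letters match the input read backwards, each shifted +12: sodium reversed is muidos. Two steps: reverse the string, then apply a Caesar shift of +12.
Decoding dqfzuab: shift back: d−12=r, q−12=e, f−12=t, z−12=n, u−12=i, a−12=o, b−12=p → retniop; then reverse → pointer.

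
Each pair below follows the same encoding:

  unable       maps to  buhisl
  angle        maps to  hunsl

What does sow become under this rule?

zvd

Compare letters: u→b is +7, n→u is +7, a→h is +7 — a constant shift. It's a constant shift of +7 (ROT7).
For sow: s+7=z, o+7=v, w+7=d.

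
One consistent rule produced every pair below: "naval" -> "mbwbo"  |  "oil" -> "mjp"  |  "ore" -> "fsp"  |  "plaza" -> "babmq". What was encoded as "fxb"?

The output letters match the input read backwards, each shifted +1: naval reversed is lavan. Two steps: reverse the string, then apply a Caesar shift of +1.
Reversing it on fxb: shift back: f−1=e, x−1=w, b−1=a → ewa; then reverse → awe.

awe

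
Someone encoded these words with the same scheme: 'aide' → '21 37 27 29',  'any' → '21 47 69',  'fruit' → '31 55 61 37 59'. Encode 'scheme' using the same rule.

57 25 35 29 45 29

a(#1)→21 and i(#9)→37: differences scale by 2, so n = 2·pos + 19. Each letter becomes 2×(its alphabet position, a=1..z=26) + 19.
On scheme: s=19→57, c=3→25, h=8→35, e=5→29, m=13→45, e=5→29.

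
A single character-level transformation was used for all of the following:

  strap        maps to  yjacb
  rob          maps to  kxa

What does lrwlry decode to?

picnic

The output letters match the input read backwards, each shifted +9: strap reversed is parts. Two steps: reverse the string, then apply a Caesar shift of +9.
Undoing it on lrwlry: shift back: l−9=c, r−9=i, w−9=n, l−9=c, r−9=i, y−9=p → cincip; then reverse → picnic.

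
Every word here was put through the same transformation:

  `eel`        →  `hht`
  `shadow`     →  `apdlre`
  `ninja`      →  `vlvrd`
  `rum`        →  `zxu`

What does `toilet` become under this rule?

Two shifts are in play — +3 for a/e/i/o/u, +8 for every other letter.
Applying it to toilet: t(cons)+8=b, o(vowel)+3=r, i(vowel)+3=l, l(cons)+8=t, e(vowel)+3=h, t(cons)+8=b.

brlthb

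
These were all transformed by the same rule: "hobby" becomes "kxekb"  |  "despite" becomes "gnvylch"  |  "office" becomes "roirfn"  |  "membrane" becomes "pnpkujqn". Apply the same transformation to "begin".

Shifts by position in hobby: pos 0: h→k (+3), pos 1: o→x (+9), pos 2: b→e (+3), pos 3: b→k (+9) — repeating every 2. It's a Vigenère-style cipher with numeric key [3,9]: position i shifts by key[i mod 2].
Applying it to begin: b+3=e, e+9=n, g+3=j, i+9=r, n+3=q.

enjrq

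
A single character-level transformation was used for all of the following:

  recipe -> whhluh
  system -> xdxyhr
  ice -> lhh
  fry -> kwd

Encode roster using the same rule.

The shift depends on letter class: consonant r→w is +5, but vowel e→h is +3. Two shifts are in play — +3 for a/e/i/o/u, +5 for every other letter.
Applying it to roster: r(cons)+5=w, o(vowel)+3=r, s(cons)+5=x, t(cons)+5=y, e(vowel)+3=h, r(cons)+5=w.

wrxyhw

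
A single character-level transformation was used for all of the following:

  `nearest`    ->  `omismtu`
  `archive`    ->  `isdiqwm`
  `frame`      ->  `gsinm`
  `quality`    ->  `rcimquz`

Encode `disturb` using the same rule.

eqtucsc

The shift depends on letter class: consonant n→o is +1, but vowel e→m is +8. Vowels shift forward by 8 and consonants shift forward by 1.
Applying it to disturb: d(cons)+1=e, i(vowel)+8=q, s(cons)+1=t, t(cons)+1=u, u(vowel)+8=c, r(cons)+1=s, b(cons)+1=c.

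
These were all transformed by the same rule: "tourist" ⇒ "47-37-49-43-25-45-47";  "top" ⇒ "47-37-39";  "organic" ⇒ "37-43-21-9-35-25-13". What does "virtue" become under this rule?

t(#20)→47 and o(#15)→37: differences scale by 2, so n = 2·pos + 7. Each letter becomes 2×(its alphabet position, a=1..z=26) + 7.
For virtue: v=22→51, i=9→25, r=18→43, t=20→47, u=21→49, e=5→17.

51-25-43-47-49-17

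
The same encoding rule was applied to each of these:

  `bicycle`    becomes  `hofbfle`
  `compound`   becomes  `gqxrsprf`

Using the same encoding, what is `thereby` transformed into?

behuhkw

The output letters match the input read backwards, each shifted +3: bicycle reversed is elcycib. Two steps: reverse the string, then apply a Caesar shift of +3.
Applying it to thereby: reverse → ybereht; then shift: y+3=b, b+3=e, e+3=h, r+3=u, e+3=h, h+3=k, t+3=w.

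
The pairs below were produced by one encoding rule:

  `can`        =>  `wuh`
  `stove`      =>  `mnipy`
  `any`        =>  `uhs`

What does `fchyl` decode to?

Every letter moves 20 places later in the alphabet, wrapping around z→a.
Reversing it on fchyl: f−20=l, c−20=i, h−20=n, y−20=e, l−20=r.

liner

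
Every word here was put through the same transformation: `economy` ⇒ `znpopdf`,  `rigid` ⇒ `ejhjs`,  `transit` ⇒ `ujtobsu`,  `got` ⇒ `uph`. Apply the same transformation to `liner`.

The output letters match the input read backwards, each shifted +1: economy reversed is ymonoce. The word is reversed, then every letter is shifted forward by 1.
For liner: reverse → renil; then shift: r+1=s, e+1=f, n+1=o, i+1=j, l+1=m.

sfojm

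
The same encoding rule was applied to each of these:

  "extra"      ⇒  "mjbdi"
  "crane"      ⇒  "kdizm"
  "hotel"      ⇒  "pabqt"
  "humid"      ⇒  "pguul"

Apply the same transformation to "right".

zuotb

Shifts by position in extra: pos 0: e→m (+8), pos 1: x→j (+12), pos 2: t→b (+8), pos 3: r→d (+12) — repeating every 2. The shifts repeat in a cycle of length 2: positions 0,1,… shift by +8, +12, then the pattern repeats.
For right: r+8=z, i+12=u, g+8=o, h+12=t, t+8=b.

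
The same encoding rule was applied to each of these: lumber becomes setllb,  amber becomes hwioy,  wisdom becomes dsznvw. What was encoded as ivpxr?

Shifts by position in lumber: pos 0: l→s (+7), pos 1: u→e (+10), pos 2: m→t (+7), pos 3: b→l (+10) — repeating every 2. The shifts repeat in a cycle of length 2: positions 0,1,… shift by +7, +10, then the pattern repeats.
Decoding ivpxr: i−7=b, v−10=l, p−7=i, x−10=n, r−7=k.

blink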